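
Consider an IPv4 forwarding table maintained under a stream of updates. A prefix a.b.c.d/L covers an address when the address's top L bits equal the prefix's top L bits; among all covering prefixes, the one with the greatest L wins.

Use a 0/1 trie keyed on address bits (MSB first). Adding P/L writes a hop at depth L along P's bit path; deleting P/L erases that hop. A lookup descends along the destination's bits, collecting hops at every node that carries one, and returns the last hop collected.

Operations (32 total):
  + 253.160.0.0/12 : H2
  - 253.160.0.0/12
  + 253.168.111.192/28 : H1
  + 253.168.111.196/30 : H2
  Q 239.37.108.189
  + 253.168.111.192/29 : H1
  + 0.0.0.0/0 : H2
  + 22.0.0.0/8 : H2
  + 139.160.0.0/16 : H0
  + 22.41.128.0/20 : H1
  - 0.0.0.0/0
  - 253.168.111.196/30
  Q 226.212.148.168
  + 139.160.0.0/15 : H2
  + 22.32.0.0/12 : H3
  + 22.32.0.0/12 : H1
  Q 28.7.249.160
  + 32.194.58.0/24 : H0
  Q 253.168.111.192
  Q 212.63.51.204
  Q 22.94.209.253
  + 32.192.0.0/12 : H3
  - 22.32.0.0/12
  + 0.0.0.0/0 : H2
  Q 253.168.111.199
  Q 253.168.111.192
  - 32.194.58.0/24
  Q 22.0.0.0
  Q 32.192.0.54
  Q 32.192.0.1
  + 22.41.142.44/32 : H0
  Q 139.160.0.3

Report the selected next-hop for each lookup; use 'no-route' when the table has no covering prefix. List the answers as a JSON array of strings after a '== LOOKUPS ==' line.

Apply in order:
  add 253.160.0.0/12 -> H2 at depth 12
  - 253.160.0.0/12 clear@12
  add 253.168.111.192/28 -> H1 at depth 28
  add 253.168.111.196/30 -> H2 at depth 30
  lookup 239.37.108.189: bits 111 walk d0:-→d1:-→d2:-→d3:- -> no-route
  add 253.168.111.192/29 -> H1 at depth 29
  add 0.0.0.0/0 -> H2 at depth 0
  add 22.0.0.0/8 -> H2 at depth 8
  add 139.160.0.0/16 -> H0 at depth 16
  add 22.41.128.0/20 -> H1 at depth 20
  - 0.0.0.0/0 clear@0
  - 253.168.111.196/30 clear@30
  lookup 226.212.148.168: bits 111 walk d0:-→d1:-→d2:-→d3:- -> no-route
  add 139.160.0.0/15 -> H2 at depth 15
  add 22.32.0.0/12 -> H3 at depth 12
  add 22.32.0.0/12 -> H1 at depth 12
  lookup 28.7.249.160: bits 0001 walk d0:-→d1:-→d2:-→d3:-→d4:- -> no-route
  add 32.194.58.0/24 -> H0 at depth 24
  lookup 253.168.111.192: bits 11111101101010000110111111000 walk d0:-→d1:-→d2:-→d3:-→d4:-→d5:-→d6:-→d7:-→d8:-→d9:-→d10:-→d11:-→d12:-→d13:-→d14:-→d15:-→d16:-→d17:-→d18:-→d19:-→d20:-→d21:-→d22:-→d23:-→d24:-→d25:-→d26:-→d27:-→d28:H1→d29:H1 -> H1
  lookup 212.63.51.204: bits 11 walk d0:-→d1:-→d2:- -> no-route
  lookup 22.94.209.253: bits 000101100 walk d0:-→d1:-→d2:-→d3:-→d4:-→d5:-→d6:-→d7:-→d8:H2→d9:- -> H2
  add 32.192.0.0/12 -> H3 at depth 12
  - 22.32.0.0/12 clear@12
  add 0.0.0.0/0 -> H2 at depth 0
  lookup 253.168.111.199: bits 111111011010100001101111110001 walk d0:H2→d1:-→d2:-→d3:-→d4:-→d5:-→d6:-→d7:-→d8:-→d9:-→d10:-→d11:-→d12:-→d13:-→d14:-→d15:-→d16:-→d17:-→d18:-→d19:-→d20:-→d21:-→d22:-→d23:-→d24:-→d25:-→d26:-→d27:-→d28:H1→d29:H1→d30:- -> H1
  lookup 253.168.111.192: bits 11111101101010000110111111000 walk d0:H2→d1:-→d2:-→d3:-→d4:-→d5:-→d6:-→d7:-→d8:-→d9:-→d10:-→d11:-→d12:-→d13:-→d14:-→d15:-→d16:-→d17:-→d18:-→d19:-→d20:-→d21:-→d22:-→d23:-→d24:-→d25:-→d26:-→d27:-→d28:H1→d29:H1 -> H1
  - 32.194.58.0/24 clear@24
  lookup 22.0.0.0: bits 0001011000 walk d0:H2→d1:-→d2:-→d3:-→d4:-→d5:-→d6:-→d7:-→d8:H2→d9:-→d10:- -> H2
  lookup 32.192.0.54: bits 00100000110000 walk d0:H2→d1:-→d2:-→d3:-→d4:-→d5:-→d6:-→d7:-→d8:-→d9:-→d10:-→d11:-→d12:H3→d13:-→d14:- -> H3
  lookup 32.192.0.1: bits 00100000110000 walk d0:H2→d1:-→d2:-→d3:-→d4:-→d5:-→d6:-→d7:-→d8:-→d9:-→d10:-→d11:-→d12:H3→d13:-→d14:- -> H3
  add 22.41.142.44/32 -> H0 at depth 32
  lookup 139.160.0.3: bits 1000101110100000 walk d0:H2→d1:-→d2:-→d3:-→d4:-→d5:-→d6:-→d7:-→d8:-→d9:-→d10:-→d11:-→d12:-→d13:-→d14:-→d15:H2→d16:H0 -> H0

== LOOKUPS ==
["no-route","no-route","no-route","H1","no-route","H2","H1","H1","H2","H3","H3","H0"]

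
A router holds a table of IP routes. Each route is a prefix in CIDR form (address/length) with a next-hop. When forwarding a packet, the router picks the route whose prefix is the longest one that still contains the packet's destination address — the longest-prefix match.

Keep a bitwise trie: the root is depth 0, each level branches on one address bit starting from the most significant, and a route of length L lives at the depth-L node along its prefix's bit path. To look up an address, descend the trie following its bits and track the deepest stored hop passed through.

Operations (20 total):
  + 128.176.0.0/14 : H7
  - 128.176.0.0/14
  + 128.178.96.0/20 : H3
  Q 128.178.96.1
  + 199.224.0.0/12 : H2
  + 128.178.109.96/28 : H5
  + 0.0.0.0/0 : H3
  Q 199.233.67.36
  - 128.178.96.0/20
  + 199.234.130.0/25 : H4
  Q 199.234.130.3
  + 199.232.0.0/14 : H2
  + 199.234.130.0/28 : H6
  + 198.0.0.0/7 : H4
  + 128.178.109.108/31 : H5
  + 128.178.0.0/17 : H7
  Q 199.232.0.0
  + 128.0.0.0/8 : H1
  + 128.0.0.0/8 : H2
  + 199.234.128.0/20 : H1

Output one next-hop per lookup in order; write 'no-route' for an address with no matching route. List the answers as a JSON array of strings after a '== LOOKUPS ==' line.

Process each operation:
  + 128.176.0.0/14 (H7) depth=14
  del 128.176.0.0/14 (clear depth 14)
  + 128.178.96.0/20 (H3) depth=20
  lookup 128.178.96.1: bits 10000000101100100110 walk d0:-→d1:-→d2:-→d3:-→d4:-→d5:-→d6:-→d7:-→d8:-→d9:-→d10:-→d11:-→d12:-→d13:-→d14:-→d15:-→d16:-→d17:-→d18:-→d19:-→d20:H3 -> H3
  + 199.224.0.0/12 (H2) depth=12
  + 128.178.109.96/28 (H5) depth=28
  + 0.0.0.0/0 (H3) depth=0
  lookup 199.233.67.36: bits 110001111110 walk d0:H3→d1:-→d2:-→d3:-→d4:-→d5:-→d6:-→d7:-→d8:-→d9:-→d10:-→d11:-→d12:H2 -> H2
  del 128.178.96.0/20 (clear depth 20)
  + 199.234.130.0/25 (H4) depth=25
  lookup 199.234.130.3: bits 1100011111101010100000100 walk d0:H3→d1:-→d2:-→d3:-→d4:-→d5:-→d6:-→d7:-→d8:-→d9:-→d10:-→d11:-→d12:H2→d13:-→d14:-→d15:-→d16:-→d17:-→d18:-→d19:-→d20:-→d21:-→d22:-→d23:-→d24:-→d25:H4 -> H4
  + 199.232.0.0/14 (H2) depth=14
  + 199.234.130.0/28 (H6) depth=28
  + 198.0.0.0/7 (H4) depth=7
  + 128.178.109.108/31 (H5) depth=31
  + 128.178.0.0/17 (H7) depth=17
  lookup 199.232.0.0: bits 11000111111010 walk d0:H3→d1:-→d2:-→d3:-→d4:-→d5:-→d6:-→d7:H4→d8:-→d9:-→d10:-→d11:-→d12:H2→d13:-→d14:H2 -> H2
  + 128.0.0.0/8 (H1) depth=8
  + 128.0.0.0/8 (H2) depth=8
  + 199.234.128.0/20 (H1) depth=20

== LOOKUPS ==
["H3","H2","H4","H2"]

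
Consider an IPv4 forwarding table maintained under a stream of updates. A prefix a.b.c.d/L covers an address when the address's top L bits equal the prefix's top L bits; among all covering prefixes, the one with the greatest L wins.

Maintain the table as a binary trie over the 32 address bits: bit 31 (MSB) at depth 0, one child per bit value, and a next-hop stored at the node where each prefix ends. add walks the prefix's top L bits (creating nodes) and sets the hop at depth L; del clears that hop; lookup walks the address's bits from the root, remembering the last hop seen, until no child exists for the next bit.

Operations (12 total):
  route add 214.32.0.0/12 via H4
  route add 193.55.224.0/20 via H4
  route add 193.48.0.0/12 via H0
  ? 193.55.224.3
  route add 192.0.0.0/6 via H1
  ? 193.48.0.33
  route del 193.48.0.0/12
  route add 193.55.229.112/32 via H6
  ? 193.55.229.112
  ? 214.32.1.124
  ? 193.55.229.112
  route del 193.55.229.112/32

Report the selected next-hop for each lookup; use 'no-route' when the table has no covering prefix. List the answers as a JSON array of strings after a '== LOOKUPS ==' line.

Apply in order:
  add 214.32.0.0/12 -> H4 at depth 12
  add 193.55.224.0/20 -> H4 at depth 20
  add 193.48.0.0/12 -> H0 at depth 12
  lookup 193.55.224.3: bits 11000001001101111110 walk d0:-→d1:-→d2:-→d3:-→d4:-→d5:-→d6:-→d7:-→d8:-→d9:-→d10:-→d11:-→d12:H0→d13:-→d14:-→d15:-→d16:-→d17:-→d18:-→d19:-→d20:H4 -> H4
  add 192.0.0.0/6 -> H1 at depth 6
  lookup 193.48.0.33: bits 1100000100110 walk d0:-→d1:-→d2:-→d3:-→d4:-→d5:-→d6:H1→d7:-→d8:-→d9:-→d10:-→d11:-→d12:H0→d13:- -> H0
  - 193.48.0.0/12 clear@12
  add 193.55.229.112/32 -> H6 at depth 32
  lookup 193.55.229.112: bits 11000001001101111110010101110000 walk d0:-→d1:-→d2:-→d3:-→d4:-→d5:-→d6:H1→d7:-→d8:-→d9:-→d10:-→d11:-→d12:-→d13:-→d14:-→d15:-→d16:-→d17:-→d18:-→d19:-→d20:H4→d21:-→d22:-→d23:-→d24:-→d25:-→d26:-→d27:-→d28:-→d29:-→d30:-→d31:-→d32:H6 -> H6
  lookup 214.32.1.124: bits 110101100010 walk d0:-→d1:-→d2:-→d3:-→d4:-→d5:-→d6:-→d7:-→d8:-→d9:-→d10:-→d11:-→d12:H4 -> H4
  lookup 193.55.229.112: bits 11000001001101111110010101110000 walk d0:-→d1:-→d2:-→d3:-→d4:-→d5:-→d6:H1→d7:-→d8:-→d9:-→d10:-→d11:-→d12:-→d13:-→d14:-→d15:-→d16:-→d17:-→d18:-→d19:-→d20:H4→d21:-→d22:-→d23:-→d24:-→d25:-→d26:-→d27:-→d28:-→d29:-→d30:-→d31:-→d32:H6 -> H6
  - 193.55.229.112/32 clear@32

== LOOKUPS ==
["H4","H0","H6","H4","H6"]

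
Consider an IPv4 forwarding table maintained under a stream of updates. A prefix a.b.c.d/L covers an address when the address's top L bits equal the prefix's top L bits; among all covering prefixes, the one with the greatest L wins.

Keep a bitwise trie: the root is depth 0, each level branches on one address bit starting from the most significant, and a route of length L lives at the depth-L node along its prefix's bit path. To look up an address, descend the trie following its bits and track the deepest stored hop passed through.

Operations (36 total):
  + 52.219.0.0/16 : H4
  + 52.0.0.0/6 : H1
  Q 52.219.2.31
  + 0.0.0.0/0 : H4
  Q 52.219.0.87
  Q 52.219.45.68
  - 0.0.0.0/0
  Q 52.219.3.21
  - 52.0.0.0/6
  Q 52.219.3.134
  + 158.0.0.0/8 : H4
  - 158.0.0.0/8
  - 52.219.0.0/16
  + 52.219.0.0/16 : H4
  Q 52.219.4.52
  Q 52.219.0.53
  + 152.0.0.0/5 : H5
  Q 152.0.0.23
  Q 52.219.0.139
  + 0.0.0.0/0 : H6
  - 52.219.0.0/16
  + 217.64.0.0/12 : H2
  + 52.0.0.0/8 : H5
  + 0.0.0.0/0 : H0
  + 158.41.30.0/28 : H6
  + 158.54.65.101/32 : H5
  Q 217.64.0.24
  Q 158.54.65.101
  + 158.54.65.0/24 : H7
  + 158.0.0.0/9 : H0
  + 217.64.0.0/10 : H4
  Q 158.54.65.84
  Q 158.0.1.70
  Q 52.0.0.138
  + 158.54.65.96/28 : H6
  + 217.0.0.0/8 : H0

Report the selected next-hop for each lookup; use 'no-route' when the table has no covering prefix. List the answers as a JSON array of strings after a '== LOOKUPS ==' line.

Process each operation:
  add 52.219.0.0/16 -> H4 at depth 16
  add 52.0.0.0/6 -> H1 at depth 6
  ? 52.219.2.31  path d0:-→d1:-→d2:-→d3:-→d4:-→d5:-→d6:H1→d7:-→d8:-→d9:-→d10:-→d11:-→d12:-→d13:-→d14:-→d15:-→d16:H4  best=H4
  add 0.0.0.0/0 -> H4 at depth 0
  ? 52.219.0.87  path d0:H4→d1:-→d2:-→d3:-→d4:-→d5:-→d6:H1→d7:-→d8:-→d9:-→d10:-→d11:-→d12:-→d13:-→d14:-→d15:-→d16:H4  best=H4
  ? 52.219.45.68  path d0:H4→d1:-→d2:-→d3:-→d4:-→d5:-→d6:H1→d7:-→d8:-→d9:-→d10:-→d11:-→d12:-→d13:-→d14:-→d15:-→d16:H4  best=H4
  del 0.0.0.0/0 (clear depth 0)
  ? 52.219.3.21  path d0:-→d1:-→d2:-→d3:-→d4:-→d5:-→d6:H1→d7:-→d8:-→d9:-→d10:-→d11:-→d12:-→d13:-→d14:-→d15:-→d16:H4  best=H4
  del 52.0.0.0/6 (clear depth 6)
  ? 52.219.3.134  path d0:-→d1:-→d2:-→d3:-→d4:-→d5:-→d6:-→d7:-→d8:-→d9:-→d10:-→d11:-→d12:-→d13:-→d14:-→d15:-→d16:H4  best=H4
  add 158.0.0.0/8 -> H4 at depth 8
  del 158.0.0.0/8 (clear depth 8)
  del 52.219.0.0/16 (clear depth 16)
  add 52.219.0.0/16 -> H4 at depth 16
  ? 52.219.4.52  path d0:-→d1:-→d2:-→d3:-→d4:-→d5:-→d6:-→d7:-→d8:-→d9:-→d10:-→d11:-→d12:-→d13:-→d14:-→d15:-→d16:H4  best=H4
  ? 52.219.0.53  path d0:-→d1:-→d2:-→d3:-→d4:-→d5:-→d6:-→d7:-→d8:-→d9:-→d10:-→d11:-→d12:-→d13:-→d14:-→d15:-→d16:H4  best=H4
  add 152.0.0.0/5 -> H5 at depth 5
  ? 152.0.0.23  path d0:-→d1:-→d2:-→d3:-→d4:-→d5:H5  best=H5
  ? 52.219.0.139  path d0:-→d1:-→d2:-→d3:-→d4:-→d5:-→d6:-→d7:-→d8:-→d9:-→d10:-→d11:-→d12:-→d13:-→d14:-→d15:-→d16:H4  best=H4
  add 0.0.0.0/0 -> H6 at depth 0
  del 52.219.0.0/16 (clear depth 16)
  add 217.64.0.0/12 -> H2 at depth 12
  add 52.0.0.0/8 -> H5 at depth 8
  add 0.0.0.0/0 -> H0 at depth 0
  add 158.41.30.0/28 -> H6 at depth 28
  add 158.54.65.101/32 -> H5 at depth 32
  ? 217.64.0.24  path d0:H0→d1:-→d2:-→d3:-→d4:-→d5:-→d6:-→d7:-→d8:-→d9:-→d10:-→d11:-→d12:H2  best=H2
  ? 158.54.65.101  path d0:H0→d1:-→d2:-→d3:-→d4:-→d5:H5→d6:-→d7:-→d8:-→d9:-→d10:-→d11:-→d12:-→d13:-→d14:-→d15:-→d16:-→d17:-→d18:-→d19:-→d20:-→d21:-→d22:-→d23:-→d24:-→d25:-→d26:-→d27:-→d28:-→d29:-→d30:-→d31:-→d32:H5  best=H5
  add 158.54.65.0/24 -> H7 at depth 24
  add 158.0.0.0/9 -> H0 at depth 9
  add 217.64.0.0/10 -> H4 at depth 10
  ? 158.54.65.84  path d0:H0→d1:-→d2:-→d3:-→d4:-→d5:H5→d6:-→d7:-→d8:-→d9:H0→d10:-→d11:-→d12:-→d13:-→d14:-→d15:-→d16:-→d17:-→d18:-→d19:-→d20:-→d21:-→d22:-→d23:-→d24:H7→d25:-→d26:-  best=H7
  ? 158.0.1.70  path d0:H0→d1:-→d2:-→d3:-→d4:-→d5:H5→d6:-→d7:-→d8:-→d9:H0→d10:-  best=H0
  ? 52.0.0.138  path d0:H0→d1:-→d2:-→d3:-→d4:-→d5:-→d6:-→d7:-→d8:H5  best=H5
  add 158.54.65.96/28 -> H6 at depth 28
  add 217.0.0.0/8 -> H0 at depth 8

== LOOKUPS ==
["H4","H4","H4","H4","H4","H4","H4","H5","H4","H2","H5","H7","H0","H5"]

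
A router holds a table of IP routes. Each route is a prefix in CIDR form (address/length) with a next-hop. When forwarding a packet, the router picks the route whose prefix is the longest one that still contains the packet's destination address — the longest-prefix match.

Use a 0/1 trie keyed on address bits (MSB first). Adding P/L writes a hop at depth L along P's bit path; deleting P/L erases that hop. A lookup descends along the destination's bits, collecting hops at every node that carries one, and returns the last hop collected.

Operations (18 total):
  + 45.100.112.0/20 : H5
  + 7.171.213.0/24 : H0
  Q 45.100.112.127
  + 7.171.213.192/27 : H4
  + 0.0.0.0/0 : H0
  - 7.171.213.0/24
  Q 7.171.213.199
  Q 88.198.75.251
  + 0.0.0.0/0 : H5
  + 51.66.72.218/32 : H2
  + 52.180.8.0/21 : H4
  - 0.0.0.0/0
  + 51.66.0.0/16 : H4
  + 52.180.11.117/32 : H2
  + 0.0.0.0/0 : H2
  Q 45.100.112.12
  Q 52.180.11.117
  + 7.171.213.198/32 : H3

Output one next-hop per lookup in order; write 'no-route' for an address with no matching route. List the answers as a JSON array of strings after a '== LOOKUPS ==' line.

Process each operation:
  + 45.100.112.0/20 (H5) depth=20
  + 7.171.213.0/24 (H0) depth=24
  lookup 45.100.112.127: bits 00101101011001000111 walk d0:-→d1:-→d2:-→d3:-→d4:-→d5:-→d6:-→d7:-→d8:-→d9:-→d10:-→d11:-→d12:-→d13:-→d14:-→d15:-→d16:-→d17:-→d18:-→d19:-→d20:H5 -> H5
  + 7.171.213.192/27 (H4) depth=27
  + 0.0.0.0/0 (H0) depth=0
  del 7.171.213.0/24 (clear depth 24)
  lookup 7.171.213.199: bits 000001111010101111010101110 walk d0:H0→d1:-→d2:-→d3:-→d4:-→d5:-→d6:-→d7:-→d8:-→d9:-→d10:-→d11:-→d12:-→d13:-→d14:-→d15:-→d16:-→d17:-→d18:-→d19:-→d20:-→d21:-→d22:-→d23:-→d24:-→d25:-→d26:-→d27:H4 -> H4
  lookup 88.198.75.251: bits 0 walk d0:H0→d1:- -> H0
  + 0.0.0.0/0 (H5) depth=0
  + 51.66.72.218/32 (H2) depth=32
  + 52.180.8.0/21 (H4) depth=21
  del 0.0.0.0/0 (clear depth 0)
  + 51.66.0.0/16 (H4) depth=16
  + 52.180.11.117/32 (H2) depth=32
  + 0.0.0.0/0 (H2) depth=0
  lookup 45.100.112.12: bits 00101101011001000111 walk d0:H2→d1:-→d2:-→d3:-→d4:-→d5:-→d6:-→d7:-→d8:-→d9:-→d10:-→d11:-→d12:-→d13:-→d14:-→d15:-→d16:-→d17:-→d18:-→d19:-→d20:H5 -> H5
  lookup 52.180.11.117: bits 00110100101101000000101101110101 walk d0:H2→d1:-→d2:-→d3:-→d4:-→d5:-→d6:-→d7:-→d8:-→d9:-→d10:-→d11:-→d12:-→d13:-→d14:-→d15:-→d16:-→d17:-→d18:-→d19:-→d20:-→d21:H4→d22:-→d23:-→d24:-→d25:-→d26:-→d27:-→d28:-→d29:-→d30:-→d31:-→d32:H2 -> H2
  + 7.171.213.198/32 (H3) depth=32

== LOOKUPS ==
["H5","H4","H0","H5","H2"]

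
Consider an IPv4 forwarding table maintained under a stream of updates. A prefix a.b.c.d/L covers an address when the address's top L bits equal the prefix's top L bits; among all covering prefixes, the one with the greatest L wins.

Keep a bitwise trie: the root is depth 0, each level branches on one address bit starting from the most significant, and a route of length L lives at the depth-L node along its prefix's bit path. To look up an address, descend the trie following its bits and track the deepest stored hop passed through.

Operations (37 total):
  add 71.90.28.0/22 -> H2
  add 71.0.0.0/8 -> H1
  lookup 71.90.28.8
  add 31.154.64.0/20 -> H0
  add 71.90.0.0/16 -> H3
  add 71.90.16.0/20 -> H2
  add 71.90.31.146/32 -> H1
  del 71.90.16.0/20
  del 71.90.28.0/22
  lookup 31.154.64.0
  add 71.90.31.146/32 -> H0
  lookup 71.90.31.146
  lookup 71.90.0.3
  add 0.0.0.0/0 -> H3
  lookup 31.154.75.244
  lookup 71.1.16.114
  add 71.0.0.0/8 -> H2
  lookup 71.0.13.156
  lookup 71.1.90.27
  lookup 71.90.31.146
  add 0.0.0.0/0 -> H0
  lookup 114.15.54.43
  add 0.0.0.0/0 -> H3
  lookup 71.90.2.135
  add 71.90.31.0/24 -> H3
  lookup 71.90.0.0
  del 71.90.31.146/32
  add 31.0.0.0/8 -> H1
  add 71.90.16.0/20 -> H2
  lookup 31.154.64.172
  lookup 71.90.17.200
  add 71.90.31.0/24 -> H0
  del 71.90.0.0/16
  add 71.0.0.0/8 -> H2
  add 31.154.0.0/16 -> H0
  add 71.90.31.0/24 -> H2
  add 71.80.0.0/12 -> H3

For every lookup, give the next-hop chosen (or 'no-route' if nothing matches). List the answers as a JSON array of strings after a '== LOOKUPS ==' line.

Trace:
  add 71.90.28.0/22 -> H2 at depth 22
  add 71.0.0.0/8 -> H1 at depth 8
  Q 71.90.28.8: descend 0100011101011010000111 ; hops seen [H1,H2] ; pick H2
  add 31.154.64.0/20 -> H0 at depth 20
  add 71.90.0.0/16 -> H3 at depth 16
  add 71.90.16.0/20 -> H2 at depth 20
  add 71.90.31.146/32 -> H1 at depth 32
  - 71.90.16.0/20 clear@20
  - 71.90.28.0/22 clear@22
  Q 31.154.64.0: descend 00011111100110100100 ; hops seen [H0] ; pick H0
  add 71.90.31.146/32 -> H0 at depth 32
  Q 71.90.31.146: descend 01000111010110100001111110010010 ; hops seen [H1,H3,H0] ; pick H0
  Q 71.90.0.3: descend 0100011101011010000 ; hops seen [H1,H3] ; pick H3
  add 0.0.0.0/0 -> H3 at depth 0
  Q 31.154.75.244: descend 00011111100110100100 ; hops seen [H3,H0] ; pick H0
  Q 71.1.16.114: descend 010001110 ; hops seen [H3,H1] ; pick H1
  add 71.0.0.0/8 -> H2 at depth 8
  Q 71.0.13.156: descend 010001110 ; hops seen [H3,H2] ; pick H2
  Q 71.1.90.27: descend 010001110 ; hops seen [H3,H2] ; pick H2
  Q 71.90.31.146: descend 01000111010110100001111110010010 ; hops seen [H3,H2,H3,H0] ; pick H0
  add 0.0.0.0/0 -> H0 at depth 0
  Q 114.15.54.43: descend 01 ; hops seen [H0] ; pick H0
  add 0.0.0.0/0 -> H3 at depth 0
  Q 71.90.2.135: descend 0100011101011010000 ; hops seen [H3,H2,H3] ; pick H3
  add 71.90.31.0/24 -> H3 at depth 24
  Q 71.90.0.0: descend 0100011101011010000 ; hops seen [H3,H2,H3] ; pick H3
  - 71.90.31.146/32 clear@32
  add 31.0.0.0/8 -> H1 at depth 8
  add 71.90.16.0/20 -> H2 at depth 20
  Q 31.154.64.172: descend 00011111100110100100 ; hops seen [H3,H1,H0] ; pick H0
  Q 71.90.17.200: descend 01000111010110100001 ; hops seen [H3,H2,H3,H2] ; pick H2
  add 71.90.31.0/24 -> H0 at depth 24
  - 71.90.0.0/16 clear@16
  add 71.0.0.0/8 -> H2 at depth 8
  add 31.154.0.0/16 -> H0 at depth 16
  add 71.90.31.0/24 -> H2 at depth 24
  add 71.80.0.0/12 -> H3 at depth 12

== LOOKUPS ==
["H2","H0","H0","H3","H0","H1","H2","H2","H0","H0","H3","H3","H0","H2"]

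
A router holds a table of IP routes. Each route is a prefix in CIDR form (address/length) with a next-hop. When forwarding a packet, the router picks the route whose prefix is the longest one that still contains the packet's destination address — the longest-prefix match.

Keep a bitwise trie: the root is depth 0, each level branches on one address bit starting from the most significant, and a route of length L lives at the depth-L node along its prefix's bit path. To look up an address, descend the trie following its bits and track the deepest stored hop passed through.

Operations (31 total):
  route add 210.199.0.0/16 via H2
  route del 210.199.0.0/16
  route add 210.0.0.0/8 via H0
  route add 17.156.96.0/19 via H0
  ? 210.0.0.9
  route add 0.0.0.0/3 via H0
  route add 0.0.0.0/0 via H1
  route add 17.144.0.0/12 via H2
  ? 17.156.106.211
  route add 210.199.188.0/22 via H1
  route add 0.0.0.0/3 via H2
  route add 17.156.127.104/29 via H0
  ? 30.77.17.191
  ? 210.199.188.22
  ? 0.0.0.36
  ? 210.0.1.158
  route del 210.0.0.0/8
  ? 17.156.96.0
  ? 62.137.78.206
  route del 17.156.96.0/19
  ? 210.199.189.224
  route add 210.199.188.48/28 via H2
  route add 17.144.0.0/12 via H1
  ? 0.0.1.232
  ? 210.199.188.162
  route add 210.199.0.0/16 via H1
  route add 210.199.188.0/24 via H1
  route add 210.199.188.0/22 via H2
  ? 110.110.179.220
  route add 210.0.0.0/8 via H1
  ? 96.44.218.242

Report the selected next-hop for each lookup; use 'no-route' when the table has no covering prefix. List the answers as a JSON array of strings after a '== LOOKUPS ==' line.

Apply in order:
  add 210.199.0.0/16 -> H2 at depth 16
  del 210.199.0.0/16 (clear depth 16)
  add 210.0.0.0/8 -> H0 at depth 8
  add 17.156.96.0/19 -> H0 at depth 19
  Q 210.0.0.9: descend 11010010 ; hops seen [H0] ; pick H0
  add 0.0.0.0/3 -> H0 at depth 3
  add 0.0.0.0/0 -> H1 at depth 0
  add 17.144.0.0/12 -> H2 at depth 12
  Q 17.156.106.211: descend 0001000110011100011 ; hops seen [H1,H0,H2,H0] ; pick H0
  add 210.199.188.0/22 -> H1 at depth 22
  add 0.0.0.0/3 -> H2 at depth 3
  add 17.156.127.104/29 -> H0 at depth 29
  Q 30.77.17.191: descend 0001 ; hops seen [H1,H2] ; pick H2
  Q 210.199.188.22: descend 1101001011000111101111 ; hops seen [H1,H0,H1] ; pick H1
  Q 0.0.0.36: descend 000 ; hops seen [H1,H2] ; pick H2
  Q 210.0.1.158: descend 11010010 ; hops seen [H1,H0] ; pick H0
  del 210.0.0.0/8 (clear depth 8)
  Q 17.156.96.0: descend 0001000110011100011 ; hops seen [H1,H2,H2,H0] ; pick H0
  Q 62.137.78.206: descend 00 ; hops seen [H1] ; pick H1
  del 17.156.96.0/19 (clear depth 19)
  Q 210.199.189.224: descend 1101001011000111101111 ; hops seen [H1,H1] ; pick H1
  add 210.199.188.48/28 -> H2 at depth 28
  add 17.144.0.0/12 -> H1 at depth 12
  Q 0.0.1.232: descend 000 ; hops seen [H1,H2] ; pick H2
  Q 210.199.188.162: descend 110100101100011110111100 ; hops seen [H1,H1] ; pick H1
  add 210.199.0.0/16 -> H1 at depth 16
  add 210.199.188.0/24 -> H1 at depth 24
  add 210.199.188.0/22 -> H2 at depth 22
  Q 110.110.179.220: descend 0 ; hops seen [H1] ; pick H1
  add 210.0.0.0/8 -> H1 at depth 8
  Q 96.44.218.242: descend 0 ; hops seen [H1] ; pick H1

== LOOKUPS ==
["H0","H0","H2","H1","H2","H0","H0","H1","H1","H2","H1","H1","H1"]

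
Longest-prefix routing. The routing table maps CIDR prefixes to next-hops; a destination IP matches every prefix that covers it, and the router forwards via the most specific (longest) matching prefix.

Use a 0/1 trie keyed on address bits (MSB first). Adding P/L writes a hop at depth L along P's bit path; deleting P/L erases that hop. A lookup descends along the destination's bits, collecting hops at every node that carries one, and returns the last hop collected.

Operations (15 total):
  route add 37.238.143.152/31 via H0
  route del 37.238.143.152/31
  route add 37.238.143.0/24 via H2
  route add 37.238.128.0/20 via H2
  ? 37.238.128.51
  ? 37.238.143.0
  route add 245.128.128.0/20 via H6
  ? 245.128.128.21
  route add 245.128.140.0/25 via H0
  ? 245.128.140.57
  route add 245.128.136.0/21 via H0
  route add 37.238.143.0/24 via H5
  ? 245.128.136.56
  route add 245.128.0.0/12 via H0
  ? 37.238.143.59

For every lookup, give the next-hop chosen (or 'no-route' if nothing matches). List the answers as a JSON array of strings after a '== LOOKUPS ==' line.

Trace:
  add 37.238.143.152/31 -> H0 at depth 31
  - 37.238.143.152/31 clear@31
  add 37.238.143.0/24 -> H2 at depth 24
  add 37.238.128.0/20 -> H2 at depth 20
  ? 37.238.128.51  path d0:-→d1:-→d2:-→d3:-→d4:-→d5:-→d6:-→d7:-→d8:-→d9:-→d10:-→d11:-→d12:-→d13:-→d14:-→d15:-→d16:-→d17:-→d18:-→d19:-→d20:H2  best=H2
  ? 37.238.143.0  path d0:-→d1:-→d2:-→d3:-→d4:-→d5:-→d6:-→d7:-→d8:-→d9:-→d10:-→d11:-→d12:-→d13:-→d14:-→d15:-→d16:-→d17:-→d18:-→d19:-→d20:H2→d21:-→d22:-→d23:-→d24:H2  best=H2
  add 245.128.128.0/20 -> H6 at depth 20
  ? 245.128.128.21  path d0:-→d1:-→d2:-→d3:-→d4:-→d5:-→d6:-→d7:-→d8:-→d9:-→d10:-→d11:-→d12:-→d13:-→d14:-→d15:-→d16:-→d17:-→d18:-→d19:-→d20:H6  best=H6
  add 245.128.140.0/25 -> H0 at depth 25
  ? 245.128.140.57  path d0:-→d1:-→d2:-→d3:-→d4:-→d5:-→d6:-→d7:-→d8:-→d9:-→d10:-→d11:-→d12:-→d13:-→d14:-→d15:-→d16:-→d17:-→d18:-→d19:-→d20:H6→d21:-→d22:-→d23:-→d24:-→d25:H0  best=H0
  add 245.128.136.0/21 -> H0 at depth 21
  add 37.238.143.0/24 -> H5 at depth 24
  ? 245.128.136.56  path d0:-→d1:-→d2:-→d3:-→d4:-→d5:-→d6:-→d7:-→d8:-→d9:-→d10:-→d11:-→d12:-→d13:-→d14:-→d15:-→d16:-→d17:-→d18:-→d19:-→d20:H6→d21:H0  best=H0
  add 245.128.0.0/12 -> H0 at depth 12
  ? 37.238.143.59  path d0:-→d1:-→d2:-→d3:-→d4:-→d5:-→d6:-→d7:-→d8:-→d9:-→d10:-→d11:-→d12:-→d13:-→d14:-→d15:-→d16:-→d17:-→d18:-→d19:-→d20:H2→d21:-→d22:-→d23:-→d24:H5  best=H5

== LOOKUPS ==
["H2","H2","H6","H0","H0","H5"]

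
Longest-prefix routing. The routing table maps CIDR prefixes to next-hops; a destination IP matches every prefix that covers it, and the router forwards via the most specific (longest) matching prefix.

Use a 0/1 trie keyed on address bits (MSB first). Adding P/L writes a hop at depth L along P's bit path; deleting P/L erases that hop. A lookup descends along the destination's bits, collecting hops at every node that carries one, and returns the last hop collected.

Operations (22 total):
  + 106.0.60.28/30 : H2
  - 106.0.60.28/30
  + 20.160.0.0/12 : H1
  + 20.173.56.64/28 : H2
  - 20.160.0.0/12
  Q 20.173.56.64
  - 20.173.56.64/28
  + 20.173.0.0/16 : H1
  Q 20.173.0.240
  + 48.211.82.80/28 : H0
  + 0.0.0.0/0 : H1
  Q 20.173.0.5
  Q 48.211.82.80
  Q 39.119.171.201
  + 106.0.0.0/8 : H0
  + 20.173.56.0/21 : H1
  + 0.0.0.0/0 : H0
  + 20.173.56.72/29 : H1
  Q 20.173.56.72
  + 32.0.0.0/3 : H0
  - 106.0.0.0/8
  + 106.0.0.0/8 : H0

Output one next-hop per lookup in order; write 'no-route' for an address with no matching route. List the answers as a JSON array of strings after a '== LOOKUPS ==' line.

Process each operation:
  add 106.0.60.28/30 -> H2 at depth 30
  - 106.0.60.28/30 clear@30
  add 20.160.0.0/12 -> H1 at depth 12
  add 20.173.56.64/28 -> H2 at depth 28
  - 20.160.0.0/12 clear@12
  lookup 20.173.56.64: bits 0001010010101101001110000100 walk d0:-→d1:-→d2:-→d3:-→d4:-→d5:-→d6:-→d7:-→d8:-→d9:-→d10:-→d11:-→d12:-→d13:-→d14:-→d15:-→d16:-→d17:-→d18:-→d19:-→d20:-→d21:-→d22:-→d23:-→d24:-→d25:-→d26:-→d27:-→d28:H2 -> H2
  - 20.173.56.64/28 clear@28
  add 20.173.0.0/16 -> H1 at depth 16
  lookup 20.173.0.240: bits 000101001010110100 walk d0:-→d1:-→d2:-→d3:-→d4:-→d5:-→d6:-→d7:-→d8:-→d9:-→d10:-→d11:-→d12:-→d13:-→d14:-→d15:-→d16:H1→d17:-→d18:- -> H1
  add 48.211.82.80/28 -> H0 at depth 28
  add 0.0.0.0/0 -> H1 at depth 0
  lookup 20.173.0.5: bits 000101001010110100 walk d0:H1→d1:-→d2:-→d3:-→d4:-→d5:-→d6:-→d7:-→d8:-→d9:-→d10:-→d11:-→d12:-→d13:-→d14:-→d15:-→d16:H1→d17:-→d18:- -> H1
  lookup 48.211.82.80: bits 0011000011010011010100100101 walk d0:H1→d1:-→d2:-→d3:-→d4:-→d5:-→d6:-→d7:-→d8:-→d9:-→d10:-→d11:-→d12:-→d13:-→d14:-→d15:-→d16:-→d17:-→d18:-→d19:-→d20:-→d21:-→d22:-→d23:-→d24:-→d25:-→d26:-→d27:-→d28:H0 -> H0
  lookup 39.119.171.201: bits 001 walk d0:H1→d1:-→d2:-→d3:- -> H1
  add 106.0.0.0/8 -> H0 at depth 8
  add 20.173.56.0/21 -> H1 at depth 21
  add 0.0.0.0/0 -> H0 at depth 0
  add 20.173.56.72/29 -> H1 at depth 29
  lookup 20.173.56.72: bits 00010100101011010011100001001 walk d0:H0→d1:-→d2:-→d3:-→d4:-→d5:-→d6:-→d7:-→d8:-→d9:-→d10:-→d11:-→d12:-→d13:-→d14:-→d15:-→d16:H1→d17:-→d18:-→d19:-→d20:-→d21:H1→d22:-→d23:-→d24:-→d25:-→d26:-→d27:-→d28:-→d29:H1 -> H1
  add 32.0.0.0/3 -> H0 at depth 3
  - 106.0.0.0/8 clear@8
  add 106.0.0.0/8 -> H0 at depth 8

== LOOKUPS ==
["H2","H1","H1","H0","H1","H1"]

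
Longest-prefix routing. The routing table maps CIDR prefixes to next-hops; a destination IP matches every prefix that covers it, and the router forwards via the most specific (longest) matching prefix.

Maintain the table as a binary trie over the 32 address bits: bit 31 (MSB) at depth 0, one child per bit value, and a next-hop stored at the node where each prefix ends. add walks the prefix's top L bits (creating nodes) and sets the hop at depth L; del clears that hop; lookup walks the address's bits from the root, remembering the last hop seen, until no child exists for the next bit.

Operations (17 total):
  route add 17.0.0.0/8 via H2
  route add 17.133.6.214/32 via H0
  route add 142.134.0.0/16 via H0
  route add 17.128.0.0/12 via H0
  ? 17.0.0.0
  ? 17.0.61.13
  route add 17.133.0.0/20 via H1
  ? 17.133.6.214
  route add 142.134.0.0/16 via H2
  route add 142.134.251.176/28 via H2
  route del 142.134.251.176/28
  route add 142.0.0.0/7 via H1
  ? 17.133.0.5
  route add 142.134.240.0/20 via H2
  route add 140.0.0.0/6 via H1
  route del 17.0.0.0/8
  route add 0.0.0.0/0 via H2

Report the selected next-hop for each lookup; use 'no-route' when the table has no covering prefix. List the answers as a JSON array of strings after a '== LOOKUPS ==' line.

Process each operation:
  add 17.0.0.0/8 -> H2 at depth 8
  add 17.133.6.214/32 -> H0 at depth 32
  add 142.134.0.0/16 -> H0 at depth 16
  add 17.128.0.0/12 -> H0 at depth 12
  ? 17.0.0.0  path d0:-→d1:-→d2:-→d3:-→d4:-→d5:-→d6:-→d7:-→d8:H2  best=H2
  ? 17.0.61.13  path d0:-→d1:-→d2:-→d3:-→d4:-→d5:-→d6:-→d7:-→d8:H2  best=H2
  add 17.133.0.0/20 -> H1 at depth 20
  ? 17.133.6.214  path d0:-→d1:-→d2:-→d3:-→d4:-→d5:-→d6:-→d7:-→d8:H2→d9:-→d10:-→d11:-→d12:H0→d13:-→d14:-→d15:-→d16:-→d17:-→d18:-→d19:-→d20:H1→d21:-→d22:-→d23:-→d24:-→d25:-→d26:-→d27:-→d28:-→d29:-→d30:-→d31:-→d32:H0  best=H0
  add 142.134.0.0/16 -> H2 at depth 16
  add 142.134.251.176/28 -> H2 at depth 28
  del 142.134.251.176/28 (clear depth 28)
  add 142.0.0.0/7 -> H1 at depth 7
  ? 17.133.0.5  path d0:-→d1:-→d2:-→d3:-→d4:-→d5:-→d6:-→d7:-→d8:H2→d9:-→d10:-→d11:-→d12:H0→d13:-→d14:-→d15:-→d16:-→d17:-→d18:-→d19:-→d20:H1→d21:-  best=H1
  add 142.134.240.0/20 -> H2 at depth 20
  add 140.0.0.0/6 -> H1 at depth 6
  del 17.0.0.0/8 (clear depth 8)
  add 0.0.0.0/0 -> H2 at depth 0

== LOOKUPS ==
["H2","H2","H0","H1"]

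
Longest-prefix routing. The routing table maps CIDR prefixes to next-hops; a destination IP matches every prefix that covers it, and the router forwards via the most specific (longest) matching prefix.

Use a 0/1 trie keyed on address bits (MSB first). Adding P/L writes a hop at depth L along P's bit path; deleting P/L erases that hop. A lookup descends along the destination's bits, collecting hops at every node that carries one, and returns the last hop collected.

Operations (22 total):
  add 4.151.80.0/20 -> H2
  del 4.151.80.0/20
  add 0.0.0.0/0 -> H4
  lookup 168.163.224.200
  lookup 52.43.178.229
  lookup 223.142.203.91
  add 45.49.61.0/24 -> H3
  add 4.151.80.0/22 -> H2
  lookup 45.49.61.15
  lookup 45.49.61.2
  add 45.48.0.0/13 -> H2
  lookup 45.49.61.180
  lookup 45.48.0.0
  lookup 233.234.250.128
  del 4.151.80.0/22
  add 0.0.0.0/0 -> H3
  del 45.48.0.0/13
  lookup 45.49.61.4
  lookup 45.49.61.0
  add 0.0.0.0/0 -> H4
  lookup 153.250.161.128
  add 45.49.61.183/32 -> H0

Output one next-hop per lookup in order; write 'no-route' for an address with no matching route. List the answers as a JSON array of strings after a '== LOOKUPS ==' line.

Apply in order:
  add 4.151.80.0/20 -> H2 at depth 20
  del 4.151.80.0/20 (clear depth 20)
  add 0.0.0.0/0 -> H4 at depth 0
  ? 168.163.224.200  path d0:H4  best=H4
  ? 52.43.178.229  path d0:H4→d1:-→d2:-  best=H4
  ? 223.142.203.91  path d0:H4  best=H4
  add 45.49.61.0/24 -> H3 at depth 24
  add 4.151.80.0/22 -> H2 at depth 22
  ? 45.49.61.15  path d0:H4→d1:-→d2:-→d3:-→d4:-→d5:-→d6:-→d7:-→d8:-→d9:-→d10:-→d11:-→d12:-→d13:-→d14:-→d15:-→d16:-→d17:-→d18:-→d19:-→d20:-→d21:-→d22:-→d23:-→d24:H3  best=H3
  ? 45.49.61.2  path d0:H4→d1:-→d2:-→d3:-→d4:-→d5:-→d6:-→d7:-→d8:-→d9:-→d10:-→d11:-→d12:-→d13:-→d14:-→d15:-→d16:-→d17:-→d18:-→d19:-→d20:-→d21:-→d22:-→d23:-→d24:H3  best=H3
  add 45.48.0.0/13 -> H2 at depth 13
  ? 45.49.61.180  path d0:H4→d1:-→d2:-→d3:-→d4:-→d5:-→d6:-→d7:-→d8:-→d9:-→d10:-→d11:-→d12:-→d13:H2→d14:-→d15:-→d16:-→d17:-→d18:-→d19:-→d20:-→d21:-→d22:-→d23:-→d24:H3  best=H3
  ? 45.48.0.0  path d0:H4→d1:-→d2:-→d3:-→d4:-→d5:-→d6:-→d7:-→d8:-→d9:-→d10:-→d11:-→d12:-→d13:H2→d14:-→d15:-  best=H2
  ? 233.234.250.128  path d0:H4  best=H4
  del 4.151.80.0/22 (clear depth 22)
  add 0.0.0.0/0 -> H3 at depth 0
  del 45.48.0.0/13 (clear depth 13)
  ? 45.49.61.4  path d0:H3→d1:-→d2:-→d3:-→d4:-→d5:-→d6:-→d7:-→d8:-→d9:-→d10:-→d11:-→d12:-→d13:-→d14:-→d15:-→d16:-→d17:-→d18:-→d19:-→d20:-→d21:-→d22:-→d23:-→d24:H3  best=H3
  ? 45.49.61.0  path d0:H3→d1:-→d2:-→d3:-→d4:-→d5:-→d6:-→d7:-→d8:-→d9:-→d10:-→d11:-→d12:-→d13:-→d14:-→d15:-→d16:-→d17:-→d18:-→d19:-→d20:-→d21:-→d22:-→d23:-→d24:H3  best=H3
  add 0.0.0.0/0 -> H4 at depth 0
  ? 153.250.161.128  path d0:H4  best=H4
  add 45.49.61.183/32 -> H0 at depth 32

== LOOKUPS ==
["H4","H4","H4","H3","H3","H3","H2","H4","H3","H3","H4"]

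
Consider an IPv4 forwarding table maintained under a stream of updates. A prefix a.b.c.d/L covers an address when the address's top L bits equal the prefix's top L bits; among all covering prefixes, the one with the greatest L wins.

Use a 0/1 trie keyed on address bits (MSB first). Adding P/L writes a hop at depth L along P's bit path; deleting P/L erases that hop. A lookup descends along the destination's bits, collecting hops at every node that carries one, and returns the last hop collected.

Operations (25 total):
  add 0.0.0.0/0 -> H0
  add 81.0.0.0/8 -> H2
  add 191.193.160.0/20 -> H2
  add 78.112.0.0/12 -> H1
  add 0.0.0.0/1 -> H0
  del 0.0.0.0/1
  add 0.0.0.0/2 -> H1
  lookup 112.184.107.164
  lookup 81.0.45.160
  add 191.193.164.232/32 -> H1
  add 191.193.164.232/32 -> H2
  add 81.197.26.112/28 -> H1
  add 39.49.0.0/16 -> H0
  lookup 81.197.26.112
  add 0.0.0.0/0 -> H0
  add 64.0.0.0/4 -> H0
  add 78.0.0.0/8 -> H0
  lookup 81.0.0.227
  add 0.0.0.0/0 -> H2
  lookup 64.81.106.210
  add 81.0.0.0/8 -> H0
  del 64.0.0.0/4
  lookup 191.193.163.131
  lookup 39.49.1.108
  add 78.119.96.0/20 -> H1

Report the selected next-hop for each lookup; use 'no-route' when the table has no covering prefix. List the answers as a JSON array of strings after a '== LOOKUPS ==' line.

Process each operation:
  add 0.0.0.0/0 -> H0 at depth 0
  add 81.0.0.0/8 -> H2 at depth 8
  add 191.193.160.0/20 -> H2 at depth 20
  add 78.112.0.0/12 -> H1 at depth 12
  add 0.0.0.0/1 -> H0 at depth 1
  - 0.0.0.0/1 clear@1
  add 0.0.0.0/2 -> H1 at depth 2
  ? 112.184.107.164  path d0:H0→d1:-→d2:-  best=H0
  ? 81.0.45.160  path d0:H0→d1:-→d2:-→d3:-→d4:-→d5:-→d6:-→d7:-→d8:H2  best=H2
  add 191.193.164.232/32 -> H1 at depth 32
  add 191.193.164.232/32 -> H2 at depth 32
  add 81.197.26.112/28 -> H1 at depth 28
  add 39.49.0.0/16 -> H0 at depth 16
  ? 81.197.26.112  path d0:H0→d1:-→d2:-→d3:-→d4:-→d5:-→d6:-→d7:-→d8:H2→d9:-→d10:-→d11:-→d12:-→d13:-→d14:-→d15:-→d16:-→d17:-→d18:-→d19:-→d20:-→d21:-→d22:-→d23:-→d24:-→d25:-→d26:-→d27:-→d28:H1  best=H1
  add 0.0.0.0/0 -> H0 at depth 0
  add 64.0.0.0/4 -> H0 at depth 4
  add 78.0.0.0/8 -> H0 at depth 8
  ? 81.0.0.227  path d0:H0→d1:-→d2:-→d3:-→d4:-→d5:-→d6:-→d7:-→d8:H2  best=H2
  add 0.0.0.0/0 -> H2 at depth 0
  ? 64.81.106.210  path d0:H2→d1:-→d2:-→d3:-→d4:H0  best=H0
  add 81.0.0.0/8 -> H0 at depth 8
  - 64.0.0.0/4 clear@4
  ? 191.193.163.131  path d0:H2→d1:-→d2:-→d3:-→d4:-→d5:-→d6:-→d7:-→d8:-→d9:-→d10:-→d11:-→d12:-→d13:-→d14:-→d15:-→d16:-→d17:-→d18:-→d19:-→d20:H2→d21:-  best=H2
  ? 39.49.1.108  path d0:H2→d1:-→d2:H1→d3:-→d4:-→d5:-→d6:-→d7:-→d8:-→d9:-→d10:-→d11:-→d12:-→d13:-→d14:-→d15:-→d16:H0  best=H0
  add 78.119.96.0/20 -> H1 at depth 20

== LOOKUPS ==
["H0","H2","H1","H2","H0","H2","H0"]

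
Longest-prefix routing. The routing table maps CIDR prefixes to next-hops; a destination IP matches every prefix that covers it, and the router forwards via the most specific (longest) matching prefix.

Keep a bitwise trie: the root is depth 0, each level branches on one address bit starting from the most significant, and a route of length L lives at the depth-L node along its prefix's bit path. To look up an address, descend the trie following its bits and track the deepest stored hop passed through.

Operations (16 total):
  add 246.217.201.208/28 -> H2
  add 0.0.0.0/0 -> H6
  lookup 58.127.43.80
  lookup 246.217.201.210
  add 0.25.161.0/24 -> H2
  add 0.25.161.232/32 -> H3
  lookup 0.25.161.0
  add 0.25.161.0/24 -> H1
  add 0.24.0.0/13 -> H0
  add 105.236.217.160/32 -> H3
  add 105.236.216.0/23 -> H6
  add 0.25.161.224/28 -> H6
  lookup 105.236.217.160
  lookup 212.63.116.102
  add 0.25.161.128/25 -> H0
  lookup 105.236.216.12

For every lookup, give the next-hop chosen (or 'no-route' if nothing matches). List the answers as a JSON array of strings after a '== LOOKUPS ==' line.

Trace:
  add 246.217.201.208/28 -> H2 at depth 28
  add 0.0.0.0/0 -> H6 at depth 0
  Q 58.127.43.80: descend ε ; hops seen [H6] ; pick H6
  Q 246.217.201.210: descend 1111011011011001110010011101 ; hops seen [H6,H2] ; pick H2
  add 0.25.161.0/24 -> H2 at depth 24
  add 0.25.161.232/32 -> H3 at depth 32
  Q 0.25.161.0: descend 000000000001100110100001 ; hops seen [H6,H2] ; pick H2
  add 0.25.161.0/24 -> H1 at depth 24
  add 0.24.0.0/13 -> H0 at depth 13
  add 105.236.217.160/32 -> H3 at depth 32
  add 105.236.216.0/23 -> H6 at depth 23
  add 0.25.161.224/28 -> H6 at depth 28
  Q 105.236.217.160: descend 01101001111011001101100110100000 ; hops seen [H6,H6,H3] ; pick H3
  Q 212.63.116.102: descend 11 ; hops seen [H6] ; pick H6
  add 0.25.161.128/25 -> H0 at depth 25
  Q 105.236.216.12: descend 01101001111011001101100 ; hops seen [H6,H6] ; pick H6

== LOOKUPS ==
["H6","H2","H2","H3","H6","H6"]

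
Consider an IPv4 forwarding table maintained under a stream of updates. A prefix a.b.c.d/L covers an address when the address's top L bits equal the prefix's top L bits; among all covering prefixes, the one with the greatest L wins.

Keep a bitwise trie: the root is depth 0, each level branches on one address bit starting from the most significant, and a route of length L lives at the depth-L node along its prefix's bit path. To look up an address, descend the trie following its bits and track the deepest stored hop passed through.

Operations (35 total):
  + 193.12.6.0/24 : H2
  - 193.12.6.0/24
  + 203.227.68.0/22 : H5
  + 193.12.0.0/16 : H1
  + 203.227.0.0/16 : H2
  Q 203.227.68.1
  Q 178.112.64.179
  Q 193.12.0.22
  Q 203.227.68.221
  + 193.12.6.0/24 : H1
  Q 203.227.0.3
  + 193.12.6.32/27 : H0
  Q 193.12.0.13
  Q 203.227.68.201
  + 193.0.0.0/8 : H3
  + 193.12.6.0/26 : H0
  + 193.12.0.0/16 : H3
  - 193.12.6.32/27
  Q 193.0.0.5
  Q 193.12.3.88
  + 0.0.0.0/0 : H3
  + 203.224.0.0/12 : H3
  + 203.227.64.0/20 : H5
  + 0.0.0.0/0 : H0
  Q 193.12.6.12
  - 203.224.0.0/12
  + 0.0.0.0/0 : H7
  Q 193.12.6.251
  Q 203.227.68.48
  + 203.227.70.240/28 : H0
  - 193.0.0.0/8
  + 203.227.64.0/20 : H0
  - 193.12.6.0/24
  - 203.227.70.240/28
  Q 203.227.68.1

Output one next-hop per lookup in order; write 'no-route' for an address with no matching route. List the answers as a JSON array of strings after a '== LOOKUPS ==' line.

Process each operation:
  + 193.12.6.0/24 (H2) depth=24
  del 193.12.6.0/24 (clear depth 24)
  + 203.227.68.0/22 (H5) depth=22
  + 193.12.0.0/16 (H1) depth=16
  + 203.227.0.0/16 (H2) depth=16
  lookup 203.227.68.1: bits 1100101111100011010001 walk d0:-→d1:-→d2:-→d3:-→d4:-→d5:-→d6:-→d7:-→d8:-→d9:-→d10:-→d11:-→d12:-→d13:-→d14:-→d15:-→d16:H2→d17:-→d18:-→d19:-→d20:-→d21:-→d22:H5 -> H5
  lookup 178.112.64.179: bits 1 walk d0:-→d1:- -> no-route
  lookup 193.12.0.22: bits 110000010000110000000 walk d0:-→d1:-→d2:-→d3:-→d4:-→d5:-→d6:-→d7:-→d8:-→d9:-→d10:-→d11:-→d12:-→d13:-→d14:-→d15:-→d16:H1→d17:-→d18:-→d19:-→d20:-→d21:- -> H1
  lookup 203.227.68.221: bits 1100101111100011010001 walk d0:-→d1:-→d2:-→d3:-→d4:-→d5:-→d6:-→d7:-→d8:-→d9:-→d10:-→d11:-→d12:-→d13:-→d14:-→d15:-→d16:H2→d17:-→d18:-→d19:-→d20:-→d21:-→d22:H5 -> H5
  + 193.12.6.0/24 (H1) depth=24
  lookup 203.227.0.3: bits 11001011111000110 walk d0:-→d1:-→d2:-→d3:-→d4:-→d5:-→d6:-→d7:-→d8:-→d9:-→d10:-→d11:-→d12:-→d13:-→d14:-→d15:-→d16:H2→d17:- -> H2
  + 193.12.6.32/27 (H0) depth=27
  lookup 193.12.0.13: bits 110000010000110000000 walk d0:-→d1:-→d2:-→d3:-→d4:-→d5:-→d6:-→d7:-→d8:-→d9:-→d10:-→d11:-→d12:-→d13:-→d14:-→d15:-→d16:H1→d17:-→d18:-→d19:-→d20:-→d21:- -> H1
  lookup 203.227.68.201: bits 1100101111100011010001 walk d0:-→d1:-→d2:-→d3:-→d4:-→d5:-→d6:-→d7:-→d8:-→d9:-→d10:-→d11:-→d12:-→d13:-→d14:-→d15:-→d16:H2→d17:-→d18:-→d19:-→d20:-→d21:-→d22:H5 -> H5
  + 193.0.0.0/8 (H3) depth=8
  + 193.12.6.0/26 (H0) depth=26
  + 193.12.0.0/16 (H3) depth=16
  del 193.12.6.32/27 (clear depth 27)
  lookup 193.0.0.5: bits 110000010000 walk d0:-→d1:-→d2:-→d3:-→d4:-→d5:-→d6:-→d7:-→d8:H3→d9:-→d10:-→d11:-→d12:- -> H3
  lookup 193.12.3.88: bits 110000010000110000000 walk d0:-→d1:-→d2:-→d3:-→d4:-→d5:-→d6:-→d7:-→d8:H3→d9:-→d10:-→d11:-→d12:-→d13:-→d14:-→d15:-→d16:H3→d17:-→d18:-→d19:-→d20:-→d21:- -> H3
  + 0.0.0.0/0 (H3) depth=0
  + 203.224.0.0/12 (H3) depth=12
  + 203.227.64.0/20 (H5) depth=20
  + 0.0.0.0/0 (H0) depth=0
  lookup 193.12.6.12: bits 11000001000011000000011000 walk d0:H0→d1:-→d2:-→d3:-→d4:-→d5:-→d6:-→d7:-→d8:H3→d9:-→d10:-→d11:-→d12:-→d13:-→d14:-→d15:-→d16:H3→d17:-→d18:-→d19:-→d20:-→d21:-→d22:-→d23:-→d24:H1→d25:-→d26:H0 -> H0
  del 203.224.0.0/12 (clear depth 12)
  + 0.0.0.0/0 (H7) depth=0
  lookup 193.12.6.251: bits 110000010000110000000110 walk d0:H7→d1:-→d2:-→d3:-→d4:-→d5:-→d6:-→d7:-→d8:H3→d9:-→d10:-→d11:-→d12:-→d13:-→d14:-→d15:-→d16:H3→d17:-→d18:-→d19:-→d20:-→d21:-→d22:-→d23:-→d24:H1 -> H1
  lookup 203.227.68.48: bits 1100101111100011010001 walk d0:H7→d1:-→d2:-→d3:-→d4:-→d5:-→d6:-→d7:-→d8:-→d9:-→d10:-→d11:-→d12:-→d13:-→d14:-→d15:-→d16:H2→d17:-→d18:-→d19:-→d20:H5→d21:-→d22:H5 -> H5
  + 203.227.70.240/28 (H0) depth=28
  del 193.0.0.0/8 (clear depth 8)
  + 203.227.64.0/20 (H0) depth=20
  del 193.12.6.0/24 (clear depth 24)
  del 203.227.70.240/28 (clear depth 28)
  lookup 203.227.68.1: bits 1100101111100011010001 walk d0:H7→d1:-→d2:-→d3:-→d4:-→d5:-→d6:-→d7:-→d8:-→d9:-→d10:-→d11:-→d12:-→d13:-→d14:-→d15:-→d16:H2→d17:-→d18:-→d19:-→d20:H0→d21:-→d22:H5 -> H5

== LOOKUPS ==
["H5","no-route","H1","H5","H2","H1","H5","H3","H3","H0","H1","H5","H5"]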